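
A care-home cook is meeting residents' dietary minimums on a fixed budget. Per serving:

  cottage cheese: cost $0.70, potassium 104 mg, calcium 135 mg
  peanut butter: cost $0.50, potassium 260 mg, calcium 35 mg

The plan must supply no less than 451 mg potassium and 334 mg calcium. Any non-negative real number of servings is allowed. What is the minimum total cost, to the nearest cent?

$2.00

At the optimum either one food covers both requirements or two foods hit both targets exactly; no other combination can be cheaper.
cottage cheese only: max(451/104, 334/135) = 4.337 servings → $3.04.
peanut butter only: max(451/260, 334/35) = 9.543 servings → $4.77.
cottage cheese + peanut butter with both tight: 2.259 servings and 0.8312 servings → $2.00.
So the least-cost plan costs $2.00.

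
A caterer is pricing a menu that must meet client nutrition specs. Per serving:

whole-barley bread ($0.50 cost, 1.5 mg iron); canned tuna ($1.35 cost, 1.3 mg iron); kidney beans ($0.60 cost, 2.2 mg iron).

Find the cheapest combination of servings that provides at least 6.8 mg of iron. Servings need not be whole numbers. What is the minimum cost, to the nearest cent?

$1.85

Cost per mg of iron: kidney beans $0.2727, whole-barley bread $0.3333, canned tuna $1.0385.
With no serving limits, use only kidney beans: 6.8 mg / 2.2 mg = 3.091 servings × $0.60 = $1.85.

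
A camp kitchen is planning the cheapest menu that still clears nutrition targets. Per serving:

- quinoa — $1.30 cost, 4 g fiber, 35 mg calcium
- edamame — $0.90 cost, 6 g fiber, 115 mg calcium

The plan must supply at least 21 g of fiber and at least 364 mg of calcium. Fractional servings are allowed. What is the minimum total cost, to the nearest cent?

For a min-cost LP with two ≥-constraints, a basic feasible solution has at most two positive variables.
quinoa only: max(21/4, 364/35) = 10.4 servings → $13.52.
edamame only: max(21/6, 364/115) = 3.5 servings → $3.15.
quinoa + edamame with both tight: 0.924 servings and 2.884 servings → $3.80.
The minimum over all feasible corners is $3.15.

$3.15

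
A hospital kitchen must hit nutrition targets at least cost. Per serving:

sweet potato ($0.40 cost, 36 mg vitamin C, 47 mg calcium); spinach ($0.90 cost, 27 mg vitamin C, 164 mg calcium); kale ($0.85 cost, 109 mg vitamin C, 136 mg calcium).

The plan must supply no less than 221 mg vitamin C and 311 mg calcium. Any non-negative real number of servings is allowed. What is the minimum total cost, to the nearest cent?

Compare the cost at each extreme point of the feasible region.
sweet potato only: max(221/36, 311/47) = 6.617 servings → $2.65.
spinach only: max(221/27, 311/164) = 8.185 servings → $7.37.
kale only: max(221/109, 311/136) = 2.287 servings → $1.94.
sweet potato + spinach with both tight: 6.008 servings and 0.1745 servings → $2.56.
sweet potato + kale: the both-tight solution has a negative serving — not a feasible corner.
spinach + kale with both tight: 0.2706 servings and 1.961 servings → $1.91.
Cheapest feasible corner: $1.91.

$1.91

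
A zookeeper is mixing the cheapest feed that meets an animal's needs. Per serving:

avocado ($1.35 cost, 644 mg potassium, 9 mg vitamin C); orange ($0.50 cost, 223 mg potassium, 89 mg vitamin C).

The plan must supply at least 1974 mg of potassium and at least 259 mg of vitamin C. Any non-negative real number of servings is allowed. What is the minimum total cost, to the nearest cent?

$4.23

This is a tiny linear program; its minimum lies at a vertex of the feasible set. List the vertices and price them.
avocado only: max(1974/644, 259/9) = 28.78 servings → $38.85.
orange only: max(1974/223, 259/89) = 8.852 servings → $4.43.
avocado + orange with both tight: 2.132 servings and 2.694 servings → $4.23.
The minimum over all feasible corners is $4.23.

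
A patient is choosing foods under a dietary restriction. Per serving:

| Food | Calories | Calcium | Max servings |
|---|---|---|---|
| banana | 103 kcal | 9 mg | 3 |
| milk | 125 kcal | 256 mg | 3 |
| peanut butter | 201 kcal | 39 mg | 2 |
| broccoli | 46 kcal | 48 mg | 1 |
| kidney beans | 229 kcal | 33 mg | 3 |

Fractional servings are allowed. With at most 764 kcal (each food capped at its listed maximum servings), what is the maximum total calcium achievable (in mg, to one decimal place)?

Calcium per kcal: milk 2.048, broccoli 1.043, peanut butter 0.194, kidney beans 0.1441, banana 0.08738.
Take 3 servings of milk: uses 375 kcal, +768.0 mg calcium (running total 768.0 mg).
Take 1 serving of broccoli: uses 46 kcal, +48.0 mg calcium (running total 816.0 mg).
Take 1.706 servings of peanut butter: uses 343 kcal, +66.6 mg calcium (running total 882.6 mg).
Greedy by best ratio exhausts the calories allowance optimally: 882.6 mg.

882.6 mg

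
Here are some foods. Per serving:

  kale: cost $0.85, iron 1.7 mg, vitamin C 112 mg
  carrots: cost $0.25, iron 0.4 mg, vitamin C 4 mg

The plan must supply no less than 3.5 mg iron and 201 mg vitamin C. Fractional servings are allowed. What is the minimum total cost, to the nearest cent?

$1.75

Compare the cost at each extreme point of the feasible region.
kale only: max(3.5/1.7, 201/112) = 2.059 servings → $1.75.
carrots only: max(3.5/0.4, 201/4) = 50.25 servings → $12.56.
kale + carrots with both tight: 1.747 servings and 1.324 servings → $1.82.
So the least-cost plan costs $1.75.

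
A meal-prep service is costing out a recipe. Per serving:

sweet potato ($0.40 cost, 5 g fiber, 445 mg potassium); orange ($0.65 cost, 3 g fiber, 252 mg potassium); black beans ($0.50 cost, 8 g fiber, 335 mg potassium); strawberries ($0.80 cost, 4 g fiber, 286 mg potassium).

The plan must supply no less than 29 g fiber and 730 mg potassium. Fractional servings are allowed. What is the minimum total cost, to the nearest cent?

Check every corner: each single food scaled to meet both minima, and each pair solved so both constraints bind.
sweet potato only: max(29/5, 730/445) = 5.8 servings → $2.32.
orange only: max(29/3, 730/252) = 9.667 servings → $6.28.
black beans only: max(29/8, 730/335) = 3.625 servings → $1.81.
strawberries only: max(29/4, 730/286) = 7.25 servings → $5.80.
sweet potato + orange: the both-tight solution has a negative serving — not a feasible corner.
sweet potato + black beans with both targets exact would need a negative amount; discard.
sweet potato + strawberries with both targets exact would need a negative amount; discard.
orange + black beans with both targets exact would need a negative amount; discard.
orange + strawberries: intersection lies outside the first quadrant.
black beans + strawberries: the both-tight solution has a negative serving — not a feasible corner.
Cheapest feasible corner: $1.81.

$1.81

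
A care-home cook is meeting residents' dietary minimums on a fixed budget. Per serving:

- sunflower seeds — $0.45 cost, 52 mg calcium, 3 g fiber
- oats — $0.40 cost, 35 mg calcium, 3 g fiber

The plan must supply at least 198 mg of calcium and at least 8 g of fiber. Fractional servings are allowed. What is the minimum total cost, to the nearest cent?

Compare the cost at each extreme point of the feasible region.
sunflower seeds only: max(198/52, 8/3) = 3.808 servings → $1.71.
oats only: max(198/35, 8/3) = 5.657 servings → $2.26.
sunflower seeds + oats: the both-tight solution has a negative serving — not a feasible corner.
The minimum over all feasible corners is $1.71.

$1.71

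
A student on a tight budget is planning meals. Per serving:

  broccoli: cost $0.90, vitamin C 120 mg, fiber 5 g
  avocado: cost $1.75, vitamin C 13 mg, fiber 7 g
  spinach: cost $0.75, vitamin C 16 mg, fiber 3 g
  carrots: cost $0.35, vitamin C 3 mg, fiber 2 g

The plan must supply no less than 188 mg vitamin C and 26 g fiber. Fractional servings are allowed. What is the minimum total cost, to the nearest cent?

$4.58

broccoli only: max(188/120, 26/5) = 5.2 servings → $4.68.
avocado only: max(188/13, 26/7) = 14.46 servings → $25.31.
spinach only: max(188/16, 26/3) = 11.75 servings → $8.81.
carrots only: max(188/3, 26/2) = 62.67 servings → $21.93.
broccoli + avocado with both tight: 1.262 servings and 2.813 servings → $6.06.
broccoli + spinach with both tight: 0.5286 servings and 7.786 servings → $6.32.
broccoli + carrots with both tight: 1.324 servings and 9.689 servings → $4.58.
avocado + spinach: intersection lies outside the first quadrant.
avocado + carrots: intersection lies outside the first quadrant.
spinach + carrots with both targets exact would need a negative amount; discard.
Cheapest feasible corner: $4.58.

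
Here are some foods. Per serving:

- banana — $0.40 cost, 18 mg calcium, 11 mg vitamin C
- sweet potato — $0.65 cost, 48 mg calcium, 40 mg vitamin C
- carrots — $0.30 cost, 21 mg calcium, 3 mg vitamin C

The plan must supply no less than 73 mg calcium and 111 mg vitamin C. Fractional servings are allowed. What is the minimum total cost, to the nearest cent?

$1.80

Check every corner: each single food scaled to meet both minima, and each pair solved so both constraints bind.
banana only: max(73/18, 111/11) = 10.09 servings → $4.04.
sweet potato only: max(73/48, 111/40) = 2.775 servings → $1.80.
carrots only: max(73/21, 111/3) = 37 servings → $11.10.
banana + sweet potato: intersection lies outside the first quadrant.
banana + carrots with both targets exact would need a negative amount; discard.
sweet potato + carrots with both targets exact would need a negative amount; discard.
So the least-cost plan costs $1.80.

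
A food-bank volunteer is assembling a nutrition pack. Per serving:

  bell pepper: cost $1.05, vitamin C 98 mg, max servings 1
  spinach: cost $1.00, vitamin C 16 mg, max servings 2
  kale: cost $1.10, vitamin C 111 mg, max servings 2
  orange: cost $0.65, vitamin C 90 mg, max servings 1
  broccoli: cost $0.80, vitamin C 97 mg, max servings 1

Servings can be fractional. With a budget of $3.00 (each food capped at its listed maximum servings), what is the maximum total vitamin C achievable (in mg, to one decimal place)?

343.4 mg

Vitamin C per dollar: orange 138.5, broccoli 121.2, kale 100.9, bell pepper 93.33, spinach 16.
Take 1 serving of orange: spends $0.65, +90.0 mg vitamin C (running total 90.0 mg).
Take 1 serving of broccoli: spends $0.80, +97.0 mg vitamin C (running total 187.0 mg).
Take 1.409 servings of kale: spends $1.55, +156.4 mg vitamin C (running total 343.4 mg).
Filling greedily by vitamin C-per-dollar is optimal for one linear limit, giving 343.4 mg.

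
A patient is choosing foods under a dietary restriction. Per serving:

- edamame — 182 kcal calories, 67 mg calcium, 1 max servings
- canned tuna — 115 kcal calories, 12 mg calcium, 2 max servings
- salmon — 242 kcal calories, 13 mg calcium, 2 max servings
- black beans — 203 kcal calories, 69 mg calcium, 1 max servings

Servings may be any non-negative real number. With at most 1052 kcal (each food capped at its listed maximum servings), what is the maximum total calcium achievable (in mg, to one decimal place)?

183.5 mg

Calcium per kcal: edamame 0.3681, black beans 0.3399, canned tuna 0.1043, salmon 0.05372.
Take 1 serving of edamame: uses 182 kcal, +67.0 mg calcium (running total 67.0 mg).
Take 1 serving of black beans: uses 203 kcal, +69.0 mg calcium (running total 136.0 mg).
Take 2 servings of canned tuna: uses 230 kcal, +24.0 mg calcium (running total 160.0 mg).
Take 1.806 servings of salmon: uses 437 kcal, +23.5 mg calcium (running total 183.5 mg).
Greedy by best ratio exhausts the calories allowance optimally: 183.5 mg.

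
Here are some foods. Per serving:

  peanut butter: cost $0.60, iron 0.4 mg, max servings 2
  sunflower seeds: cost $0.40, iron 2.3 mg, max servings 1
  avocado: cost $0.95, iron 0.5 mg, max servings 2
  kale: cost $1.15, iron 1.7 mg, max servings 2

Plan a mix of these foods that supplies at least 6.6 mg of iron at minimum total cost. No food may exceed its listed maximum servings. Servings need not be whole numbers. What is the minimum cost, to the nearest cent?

$4.09

Cost per mg of iron: sunflower seeds $0.1739, kale $0.6765, peanut butter $1.5000, avocado $1.9000.
Take 1 serving of sunflower seeds: +2.3 mg iron for $0.40 (total $0.40, still need 4.3 mg).
Take 2 servings of kale: +3.4 mg iron for $2.30 (total $2.70, still need 0.9 mg).
Take 2 servings of peanut butter: +0.8 mg iron for $1.20 (total $3.90, still need 0.1 mg).
Take 0.2 servings of avocado: +0.1 mg iron for $0.19 (total $4.09, still need 0.0 mg).
Greedy by cheapest-per-mg is optimal for a single linear constraint, so the minimum cost is $4.09.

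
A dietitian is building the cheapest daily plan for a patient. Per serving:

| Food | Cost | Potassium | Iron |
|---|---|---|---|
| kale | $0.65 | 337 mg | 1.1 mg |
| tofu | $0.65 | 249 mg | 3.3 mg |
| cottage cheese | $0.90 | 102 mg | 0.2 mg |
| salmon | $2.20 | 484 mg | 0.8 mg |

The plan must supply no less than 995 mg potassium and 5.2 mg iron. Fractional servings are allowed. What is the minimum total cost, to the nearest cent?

$2.05

The cheapest plan sits at a corner of the feasible region — with two constraints it uses at most two foods.
kale only: max(995/337, 5.2/1.1) = 4.727 servings → $3.07.
tofu only: max(995/249, 5.2/3.3) = 3.996 servings → $2.60.
cottage cheese only: max(995/102, 5.2/0.2) = 26 servings → $23.40.
salmon only: max(995/484, 5.2/0.8) = 6.5 servings → $14.30.
kale + tofu with both tight: 2.373 servings and 0.7849 servings → $2.05.
kale + cottage cheese: the both-tight solution has a negative serving — not a feasible corner.
kale + salmon: the both-tight solution has a negative serving — not a feasible corner.
tofu + cottage cheese with both tight: 1.156 servings and 6.934 servings → $6.99.
tofu + salmon with both tight: 1.231 servings and 1.423 servings → $3.93.
cottage cheese + salmon with both targets exact would need a negative amount; discard.
Cheapest feasible corner: $2.05.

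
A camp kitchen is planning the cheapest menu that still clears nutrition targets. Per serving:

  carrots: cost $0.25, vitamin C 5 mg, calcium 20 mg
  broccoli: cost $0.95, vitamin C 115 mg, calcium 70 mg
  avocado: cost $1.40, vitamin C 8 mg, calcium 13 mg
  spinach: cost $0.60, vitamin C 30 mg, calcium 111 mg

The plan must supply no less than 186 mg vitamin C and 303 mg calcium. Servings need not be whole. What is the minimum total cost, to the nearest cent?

$2.26

A basic optimal solution has at most two foods positive. Try each food alone and each pair with both targets met exactly.
carrots only: max(186/5, 303/20) = 37.2 servings → $9.30.
broccoli only: max(186/115, 303/70) = 4.329 servings → $4.11.
avocado only: max(186/8, 303/13) = 23.31 servings → $32.63.
spinach only: max(186/30, 303/111) = 6.2 servings → $3.72.
carrots + broccoli with both tight: 11.19 servings and 1.131 servings → $3.87.
carrots + avocado with both tight: 0.06316 servings and 23.21 servings → $32.51.
carrots + spinach: intersection lies outside the first quadrant.
broccoli + avocado with both targets exact would need a negative amount; discard.
broccoli + spinach with both tight: 1.084 servings and 2.046 servings → $2.26.
avocado + spinach with both tight: 23.2 servings and 0.01205 servings → $32.49.
Cheapest feasible corner: $2.26.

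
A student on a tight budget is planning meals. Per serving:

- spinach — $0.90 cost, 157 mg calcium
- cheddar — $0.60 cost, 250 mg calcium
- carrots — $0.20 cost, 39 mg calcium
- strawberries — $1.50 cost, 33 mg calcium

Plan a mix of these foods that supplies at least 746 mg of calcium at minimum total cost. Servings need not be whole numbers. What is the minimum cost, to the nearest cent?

$1.79

Cost per mg of calcium: cheddar $0.0024, carrots $0.0051, spinach $0.0057, strawberries $0.0455.
With no serving limits, use only cheddar: 746 mg / 250 mg = 2.984 servings × $0.60 = $1.79.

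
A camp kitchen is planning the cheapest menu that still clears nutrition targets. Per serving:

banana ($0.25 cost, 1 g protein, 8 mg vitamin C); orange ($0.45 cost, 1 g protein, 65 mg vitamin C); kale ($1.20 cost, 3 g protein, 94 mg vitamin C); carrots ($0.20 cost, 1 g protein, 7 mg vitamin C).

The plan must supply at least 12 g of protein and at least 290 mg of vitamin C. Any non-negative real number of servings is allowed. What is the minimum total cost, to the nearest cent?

banana only: max(12/1, 290/8) = 36.25 servings → $9.06.
orange only: max(12/1, 290/65) = 12 servings → $5.40.
kale only: max(12/3, 290/94) = 4 servings → $4.80.
carrots only: max(12/1, 290/7) = 41.43 servings → $8.29.
banana + orange with both tight: 8.596 servings and 3.404 servings → $3.68.
banana + kale with both tight: 3.686 servings and 2.771 servings → $4.25.
banana + carrots: the both-tight solution has a negative serving — not a feasible corner.
orange + kale: the both-tight solution has a negative serving — not a feasible corner.
orange + carrots with both tight: 3.552 servings and 8.448 servings → $3.29.
kale + carrots with both tight: 2.822 servings and 3.534 servings → $4.09.
So the least-cost plan costs $3.29.

$3.29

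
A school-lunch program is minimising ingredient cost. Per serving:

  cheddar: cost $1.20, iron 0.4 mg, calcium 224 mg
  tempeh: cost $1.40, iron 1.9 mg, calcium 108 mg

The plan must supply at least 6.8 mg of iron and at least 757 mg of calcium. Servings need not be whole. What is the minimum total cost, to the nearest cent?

$6.68

For a min-cost LP with two ≥-constraints, a basic feasible solution has at most two positive variables.
cheddar only: max(6.8/0.4, 757/224) = 17 servings → $20.40.
tempeh only: max(6.8/1.9, 757/108) = 7.009 servings → $9.81.
cheddar + tempeh with both tight: 1.841 servings and 3.191 servings → $6.68.
The minimum over all feasible corners is $6.68.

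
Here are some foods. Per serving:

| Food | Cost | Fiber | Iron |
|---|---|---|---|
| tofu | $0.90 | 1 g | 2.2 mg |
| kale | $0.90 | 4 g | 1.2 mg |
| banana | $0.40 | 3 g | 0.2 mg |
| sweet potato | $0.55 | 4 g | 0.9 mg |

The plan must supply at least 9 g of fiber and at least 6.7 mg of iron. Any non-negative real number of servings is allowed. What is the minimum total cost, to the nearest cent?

Minimising a linear cost over {fiber ≥ 9, iron ≥ 6.7, servings ≥ 0} — the optimum is at a vertex, using one or two foods.
tofu only: max(9/1, 6.7/2.2) = 9 servings → $8.10.
kale only: max(9/4, 6.7/1.2) = 5.583 servings → $5.03.
banana only: max(9/3, 6.7/0.2) = 33.5 servings → $13.40.
sweet potato only: max(9/4, 6.7/0.9) = 7.444 servings → $4.09.
tofu + kale with both tight: 2.105 servings and 1.724 servings → $3.45.
tofu + banana with both tight: 2.859 servings and 2.047 servings → $3.39.
tofu + sweet potato with both tight: 2.367 servings and 1.658 servings → $3.04.
kale + banana: intersection lies outside the first quadrant.
kale + sweet potato: intersection lies outside the first quadrant.
banana + sweet potato with both targets exact would need a negative amount; discard.
The minimum over all feasible corners is $3.04.

$3.04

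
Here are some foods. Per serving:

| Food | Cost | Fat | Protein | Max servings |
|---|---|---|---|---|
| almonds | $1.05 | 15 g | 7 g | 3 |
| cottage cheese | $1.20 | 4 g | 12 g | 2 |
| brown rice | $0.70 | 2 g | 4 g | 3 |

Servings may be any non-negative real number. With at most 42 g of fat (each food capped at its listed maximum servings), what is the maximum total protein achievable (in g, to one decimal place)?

Protein per g fat: cottage cheese 3, brown rice 2, almonds 0.4667.
Take 2 servings of cottage cheese: uses 8 g fat, +24.0 g protein (running total 24.0 g).
Take 3 servings of brown rice: uses 6 g fat, +12.0 g protein (running total 36.0 g).
Take 1.867 servings of almonds: uses 28 g fat, +13.1 g protein (running total 49.1 g).
Filling greedily by protein-per-g fat is optimal for one linear limit, giving 49.1 g.

49.1 g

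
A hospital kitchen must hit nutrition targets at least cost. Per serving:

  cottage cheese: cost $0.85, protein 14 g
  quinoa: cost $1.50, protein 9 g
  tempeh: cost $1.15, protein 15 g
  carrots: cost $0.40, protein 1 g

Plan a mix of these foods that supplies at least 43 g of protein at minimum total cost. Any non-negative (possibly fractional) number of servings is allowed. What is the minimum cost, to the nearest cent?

Cost per g of protein: cottage cheese $0.0607, tempeh $0.0767, quinoa $0.1667, carrots $0.4000.
With no serving limits, use only cottage cheese: 43 g / 14 g = 3.071 servings × $0.85 = $2.61.

$2.61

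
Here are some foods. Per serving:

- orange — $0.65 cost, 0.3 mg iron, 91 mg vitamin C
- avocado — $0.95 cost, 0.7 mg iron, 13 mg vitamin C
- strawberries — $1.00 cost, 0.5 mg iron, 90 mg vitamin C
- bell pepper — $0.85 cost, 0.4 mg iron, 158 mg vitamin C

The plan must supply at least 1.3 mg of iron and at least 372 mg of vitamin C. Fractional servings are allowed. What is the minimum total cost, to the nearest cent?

$2.47

orange only: max(1.3/0.3, 372/91) = 4.333 servings → $2.82.
avocado only: max(1.3/0.7, 372/13) = 28.62 servings → $27.18.
strawberries only: max(1.3/0.5, 372/90) = 4.133 servings → $4.13.
bell pepper only: max(1.3/0.4, 372/158) = 3.25 servings → $2.76.
orange + avocado with both tight: 4.072 servings and 0.112 servings → $2.75.
orange + strawberries with both tight: 3.73 servings and 0.3622 servings → $2.79.
orange + bell pepper with both targets exact would need a negative amount; discard.
avocado + strawberries: intersection lies outside the first quadrant.
avocado + bell pepper with both tight: 0.537 servings and 2.31 servings → $2.47.
strawberries + bell pepper with both tight: 1.316 servings and 1.605 servings → $2.68.
So the least-cost plan costs $2.47.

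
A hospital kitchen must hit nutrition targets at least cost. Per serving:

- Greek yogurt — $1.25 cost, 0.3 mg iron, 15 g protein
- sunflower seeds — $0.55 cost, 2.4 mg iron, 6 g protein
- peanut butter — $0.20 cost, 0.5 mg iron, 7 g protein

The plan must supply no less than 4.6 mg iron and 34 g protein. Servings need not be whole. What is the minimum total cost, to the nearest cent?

For a min-cost LP with two ≥-constraints, a basic feasible solution has at most two positive variables.
Greek yogurt only: max(4.6/0.3, 34/15) = 15.33 servings → $19.17.
sunflower seeds only: max(4.6/2.4, 34/6) = 5.667 servings → $3.12.
peanut butter only: max(4.6/0.5, 34/7) = 9.2 servings → $1.84.
Greek yogurt + sunflower seeds with both tight: 1.579 servings and 1.719 servings → $2.92.
Greek yogurt + peanut butter: the both-tight solution has a negative serving — not a feasible corner.
sunflower seeds + peanut butter with both tight: 1.101 servings and 3.913 servings → $1.39.
The minimum over all feasible corners is $1.39.

$1.39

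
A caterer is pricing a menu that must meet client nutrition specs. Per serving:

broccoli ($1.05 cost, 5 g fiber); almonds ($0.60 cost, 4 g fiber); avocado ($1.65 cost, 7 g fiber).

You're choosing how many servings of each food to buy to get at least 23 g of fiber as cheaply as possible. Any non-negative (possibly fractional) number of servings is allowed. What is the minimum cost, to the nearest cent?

$3.45

Cost per g of fiber: almonds $0.1500, broccoli $0.2100, avocado $0.2357.
With no serving limits, use only almonds: 23 g / 4 g = 5.75 servings × $0.60 = $3.45.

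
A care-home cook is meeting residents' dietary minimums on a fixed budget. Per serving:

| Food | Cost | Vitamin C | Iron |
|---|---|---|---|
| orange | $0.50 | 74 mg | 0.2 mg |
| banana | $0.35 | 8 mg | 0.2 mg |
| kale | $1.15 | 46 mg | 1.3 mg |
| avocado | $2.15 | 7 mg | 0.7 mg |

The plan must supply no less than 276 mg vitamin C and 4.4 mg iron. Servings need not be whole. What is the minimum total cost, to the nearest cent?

The cheapest plan sits at a corner of the feasible region — with two constraints it uses at most two foods.
orange only: max(276/74, 4.4/0.2) = 22 servings → $11.00.
banana only: max(276/8, 4.4/0.2) = 34.5 servings → $12.07.
kale only: max(276/46, 4.4/1.3) = 6 servings → $6.90.
avocado only: max(276/7, 4.4/0.7) = 39.43 servings → $84.77.
orange + banana with both tight: 1.515 servings and 20.48 servings → $7.93.
orange + kale with both tight: 1.798 servings and 3.108 servings → $4.47.
orange + avocado with both tight: 3.222 servings and 5.365 servings → $13.15.
banana + kale: the both-tight solution has a negative serving — not a feasible corner.
banana + avocado: the both-tight solution has a negative serving — not a feasible corner.
kale + avocado: intersection lies outside the first quadrant.
Cheapest feasible corner: $4.47.

$4.47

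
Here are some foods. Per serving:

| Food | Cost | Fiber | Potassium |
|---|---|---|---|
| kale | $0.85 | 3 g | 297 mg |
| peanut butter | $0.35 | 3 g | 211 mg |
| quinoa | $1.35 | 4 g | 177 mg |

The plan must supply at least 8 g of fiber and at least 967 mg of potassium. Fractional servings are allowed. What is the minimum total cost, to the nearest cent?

Two binding constraints pin down two serving amounts, so the optimal mix uses at most two foods. The candidates are each food alone (scaled to the tighter of fiber/potassium) and each pair with both constraints tight.
kale only: max(8/3, 967/297) = 3.256 servings → $2.77.
peanut butter only: max(8/3, 967/211) = 4.583 servings → $1.60.
quinoa only: max(8/4, 967/177) = 5.463 servings → $7.38.
kale + peanut butter with both targets exact would need a negative amount; discard.
kale + quinoa: the both-tight solution has a negative serving — not a feasible corner.
peanut butter + quinoa: intersection lies outside the first quadrant.
The minimum over all feasible corners is $1.60.

$1.60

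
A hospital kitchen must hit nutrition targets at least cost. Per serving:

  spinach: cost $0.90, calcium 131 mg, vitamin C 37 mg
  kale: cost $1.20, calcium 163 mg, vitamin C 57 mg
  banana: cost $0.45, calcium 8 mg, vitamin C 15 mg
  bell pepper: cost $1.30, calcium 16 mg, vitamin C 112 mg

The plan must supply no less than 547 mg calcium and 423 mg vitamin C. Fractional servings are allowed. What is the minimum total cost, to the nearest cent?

spinach only: max(547/131, 423/37) = 11.43 servings → $10.29.
kale only: max(547/163, 423/57) = 7.421 servings → $8.91.
banana only: max(547/8, 423/15) = 68.38 servings → $30.77.
bell pepper only: max(547/16, 423/112) = 34.19 servings → $44.44.
spinach + kale: the both-tight solution has a negative serving — not a feasible corner.
spinach + banana with both tight: 2.889 servings and 21.07 servings → $12.08.
spinach + bell pepper with both tight: 3.87 servings and 2.498 servings → $6.73.
kale + banana with both tight: 2.424 servings and 18.99 servings → $11.45.
kale + bell pepper with both tight: 3.142 servings and 2.178 servings → $6.60.
banana + bell pepper: intersection lies outside the first quadrant.
Cheapest feasible corner: $6.60.

$6.60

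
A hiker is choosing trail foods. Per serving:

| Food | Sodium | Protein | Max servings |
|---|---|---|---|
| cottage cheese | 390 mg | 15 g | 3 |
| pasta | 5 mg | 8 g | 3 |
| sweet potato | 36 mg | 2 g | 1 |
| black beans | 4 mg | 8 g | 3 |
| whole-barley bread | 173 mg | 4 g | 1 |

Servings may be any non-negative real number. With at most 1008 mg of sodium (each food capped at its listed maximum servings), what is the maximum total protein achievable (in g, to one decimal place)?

86.3 g

Protein per mg sodium: black beans 2, pasta 1.6, sweet potato 0.05556, cottage cheese 0.03846, whole-barley bread 0.02312.
Take 3 servings of black beans: uses 12 mg sodium, +24.0 g protein (running total 24.0 g).
Take 3 servings of pasta: uses 15 mg sodium, +24.0 g protein (running total 48.0 g).
Take 1 serving of sweet potato: uses 36 mg sodium, +2.0 g protein (running total 50.0 g).
Take 2.423 servings of cottage cheese: uses 945 mg sodium, +36.3 g protein (running total 86.3 g).
Filling greedily by protein-per-mg sodium is optimal for one linear limit, giving 86.3 g.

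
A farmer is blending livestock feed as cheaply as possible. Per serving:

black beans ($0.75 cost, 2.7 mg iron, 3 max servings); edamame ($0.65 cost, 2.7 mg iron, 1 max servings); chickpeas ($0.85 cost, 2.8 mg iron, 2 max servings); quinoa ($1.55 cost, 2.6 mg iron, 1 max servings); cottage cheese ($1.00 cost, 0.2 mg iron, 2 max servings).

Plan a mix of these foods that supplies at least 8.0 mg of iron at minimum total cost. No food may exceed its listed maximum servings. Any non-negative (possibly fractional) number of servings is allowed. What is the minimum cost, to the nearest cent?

$2.12

Cost per mg of iron: edamame $0.2407, black beans $0.2778, chickpeas $0.3036, quinoa $0.5962, cottage cheese $5.0000.
Take 1 serving of edamame: +2.7 mg iron for $0.65 (total $0.65, still need 5.3 mg).
Take 1.963 servings of black beans: +5.3 mg iron for $1.47 (total $2.12, still need 0.0 mg).
Filling from the cheapest source first is optimal under one linear minimum: $2.12.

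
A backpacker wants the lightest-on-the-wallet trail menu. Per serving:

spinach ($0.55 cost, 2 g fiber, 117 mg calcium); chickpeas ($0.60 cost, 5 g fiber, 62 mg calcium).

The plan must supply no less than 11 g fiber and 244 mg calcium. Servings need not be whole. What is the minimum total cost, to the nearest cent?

Two binding constraints pin down two serving amounts, so the optimal mix uses at most two foods. The candidates are each food alone (scaled to the tighter of fiber/calcium) and each pair with both constraints tight.
spinach only: max(11/2, 244/117) = 5.5 servings → $3.02.
chickpeas only: max(11/5, 244/62) = 3.935 servings → $2.36.
spinach + chickpeas with both tight: 1.167 servings and 1.733 servings → $1.68.
The minimum over all feasible corners is $1.68.

$1.68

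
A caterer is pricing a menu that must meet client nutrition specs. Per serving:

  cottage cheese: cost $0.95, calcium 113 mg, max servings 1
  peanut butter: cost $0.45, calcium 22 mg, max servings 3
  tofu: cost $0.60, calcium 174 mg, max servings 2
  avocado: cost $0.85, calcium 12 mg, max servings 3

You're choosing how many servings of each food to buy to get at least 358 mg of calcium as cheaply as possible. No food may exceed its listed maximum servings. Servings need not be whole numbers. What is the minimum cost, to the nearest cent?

Cost per mg of calcium: tofu $0.0034, cottage cheese $0.0084, peanut butter $0.0205, avocado $0.0708.
Take 2 servings of tofu: +348.0 mg calcium for $1.20 (total $1.20, still need 10.0 mg).
Take 0.0885 servings of cottage cheese: +10.0 mg calcium for $0.08 (total $1.28, still need 0.0 mg).
Greedy by cheapest-per-mg is optimal for a single linear constraint, so the minimum cost is $1.28.

$1.28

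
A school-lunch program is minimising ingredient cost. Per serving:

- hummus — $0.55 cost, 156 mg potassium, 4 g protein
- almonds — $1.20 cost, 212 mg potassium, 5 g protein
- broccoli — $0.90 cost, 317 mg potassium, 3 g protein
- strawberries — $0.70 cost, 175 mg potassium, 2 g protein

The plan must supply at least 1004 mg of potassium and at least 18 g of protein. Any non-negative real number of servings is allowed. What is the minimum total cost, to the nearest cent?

A basic optimal solution has at most two foods positive. Try each food alone and each pair with both targets met exactly.
hummus only: max(1004/156, 18/4) = 6.436 servings → $3.54.
almonds only: max(1004/212, 18/5) = 4.736 servings → $5.68.
broccoli only: max(1004/317, 18/3) = 6 servings → $5.40.
strawberries only: max(1004/175, 18/2) = 9 servings → $6.30.
hummus + almonds: intersection lies outside the first quadrant.
hummus + broccoli with both tight: 3.368 servings and 1.51 servings → $3.21.
hummus + strawberries with both tight: 2.943 servings and 3.113 servings → $3.80.
almonds + broccoli with both tight: 2.839 servings and 1.269 servings → $4.55.
almonds + strawberries with both tight: 2.532 servings and 2.67 servings → $4.91.
broccoli + strawberries with both targets exact would need a negative amount; discard.
So the least-cost plan costs $3.21.

$3.21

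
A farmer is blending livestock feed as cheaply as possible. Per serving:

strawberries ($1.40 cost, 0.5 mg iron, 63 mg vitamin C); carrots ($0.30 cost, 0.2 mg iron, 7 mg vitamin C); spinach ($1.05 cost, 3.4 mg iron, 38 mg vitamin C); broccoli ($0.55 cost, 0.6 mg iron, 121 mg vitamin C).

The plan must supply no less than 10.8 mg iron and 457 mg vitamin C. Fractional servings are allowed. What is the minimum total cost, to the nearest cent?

This is a tiny linear program; its minimum lies at a vertex of the feasible set. List the vertices and price them.
strawberries only: max(10.8/0.5, 457/63) = 21.6 servings → $30.24.
carrots only: max(10.8/0.2, 457/7) = 65.29 servings → $19.59.
spinach only: max(10.8/3.4, 457/38) = 12.03 servings → $12.63.
broccoli only: max(10.8/0.6, 457/121) = 18 servings → $9.90.
strawberries + carrots with both tight: 1.736 servings and 49.66 servings → $17.33.
strawberries + spinach with both tight: 5.858 servings and 2.315 servings → $10.63.
strawberries + broccoli: intersection lies outside the first quadrant.
carrots + spinach with both targets exact would need a negative amount; discard.
carrots + broccoli with both tight: 51.63 servings and 0.79 servings → $15.92.
spinach + broccoli with both tight: 2.657 servings and 2.942 servings → $4.41.
So the least-cost plan costs $4.41.

$4.41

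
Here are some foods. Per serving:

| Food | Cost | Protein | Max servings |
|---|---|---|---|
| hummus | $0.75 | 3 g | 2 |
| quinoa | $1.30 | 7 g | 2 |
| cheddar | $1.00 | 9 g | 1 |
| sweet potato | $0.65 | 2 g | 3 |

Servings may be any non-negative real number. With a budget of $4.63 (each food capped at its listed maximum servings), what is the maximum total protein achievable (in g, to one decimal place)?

27.1 g

Protein per dollar: cheddar 9, quinoa 5.385, hummus 4, sweet potato 3.077.
Take 1 serving of cheddar: spends $1.00, +9.0 g protein (running total 9.0 g).
Take 2 servings of quinoa: spends $2.60, +14.0 g protein (running total 23.0 g).
Take 1.373 servings of hummus: spends $1.03, +4.1 g protein (running total 27.1 g).
Filling greedily by protein-per-dollar is optimal for one linear limit, giving 27.1 g.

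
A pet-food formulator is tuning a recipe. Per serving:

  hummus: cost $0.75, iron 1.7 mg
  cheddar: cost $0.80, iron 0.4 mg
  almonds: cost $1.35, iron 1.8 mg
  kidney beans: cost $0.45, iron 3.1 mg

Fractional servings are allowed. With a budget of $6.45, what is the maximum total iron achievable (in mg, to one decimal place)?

Iron per dollar: kidney beans 6.889, hummus 2.267, almonds 1.333, cheddar 0.5.
With no serving limits, spend the whole cost allowance on kidney beans: $6.45 / $0.45 × 3.1 mg = 44.4 mg.

44.4 mg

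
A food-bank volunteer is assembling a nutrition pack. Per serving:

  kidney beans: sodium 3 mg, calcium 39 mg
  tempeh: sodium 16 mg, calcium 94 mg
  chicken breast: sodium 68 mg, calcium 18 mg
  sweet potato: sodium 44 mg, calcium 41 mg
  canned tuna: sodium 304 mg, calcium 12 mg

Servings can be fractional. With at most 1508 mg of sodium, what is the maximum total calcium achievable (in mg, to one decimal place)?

Calcium per mg sodium: kidney beans 13, tempeh 5.875, sweet potato 0.9318, chicken breast 0.2647, canned tuna 0.03947.
With no serving limits, spend the whole sodium allowance on kidney beans: 1508 mg / 3 mg × 39 mg = 19604.0 mg.

19604.0 mg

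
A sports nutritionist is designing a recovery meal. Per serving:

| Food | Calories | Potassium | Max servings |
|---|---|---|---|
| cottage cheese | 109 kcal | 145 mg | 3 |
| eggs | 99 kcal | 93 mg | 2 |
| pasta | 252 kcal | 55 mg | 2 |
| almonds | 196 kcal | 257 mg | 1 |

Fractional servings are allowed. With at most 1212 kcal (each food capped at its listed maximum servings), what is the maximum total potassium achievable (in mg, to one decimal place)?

Potassium per kcal: cottage cheese 1.33, almonds 1.311, eggs 0.9394, pasta 0.2183.
Take 3 servings of cottage cheese: uses 327 kcal, +435.0 mg potassium (running total 435.0 mg).
Take 1 serving of almonds: uses 196 kcal, +257.0 mg potassium (running total 692.0 mg).
Take 2 servings of eggs: uses 198 kcal, +186.0 mg potassium (running total 878.0 mg).
Take 1.948 servings of pasta: uses 491 kcal, +107.2 mg potassium (running total 985.2 mg).
Greedy by best ratio exhausts the calories allowance optimally: 985.2 mg.

985.2 mg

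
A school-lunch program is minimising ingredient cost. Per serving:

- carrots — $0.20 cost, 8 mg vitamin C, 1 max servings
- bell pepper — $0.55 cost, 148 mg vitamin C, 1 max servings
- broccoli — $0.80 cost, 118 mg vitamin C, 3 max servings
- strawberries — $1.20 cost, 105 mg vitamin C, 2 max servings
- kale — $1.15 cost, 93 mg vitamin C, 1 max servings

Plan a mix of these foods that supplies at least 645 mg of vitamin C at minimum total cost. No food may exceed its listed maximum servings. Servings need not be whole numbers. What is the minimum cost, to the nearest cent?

Cost per mg of vitamin C: bell pepper $0.0037, broccoli $0.0068, strawberries $0.0114, kale $0.0124, carrots $0.0250.
Take 1 serving of bell pepper: +148.0 mg vitamin C for $0.55 (total $0.55, still need 497.0 mg).
Take 3 servings of broccoli: +354.0 mg vitamin C for $2.40 (total $2.95, still need 143.0 mg).
Take 1.362 servings of strawberries: +143.0 mg vitamin C for $1.63 (total $4.58, still need 0.0 mg).
Filling from the cheapest source first is optimal under one linear minimum: $4.58.

$4.58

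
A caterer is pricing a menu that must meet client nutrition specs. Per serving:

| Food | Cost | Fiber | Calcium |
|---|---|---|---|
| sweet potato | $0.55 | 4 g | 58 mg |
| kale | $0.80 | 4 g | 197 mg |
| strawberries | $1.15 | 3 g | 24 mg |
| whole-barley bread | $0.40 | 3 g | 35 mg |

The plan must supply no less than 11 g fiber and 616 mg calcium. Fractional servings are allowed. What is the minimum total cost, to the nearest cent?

$2.50

The cheapest plan sits at a corner of the feasible region — with two constraints it uses at most two foods.
sweet potato only: max(11/4, 616/58) = 10.62 servings → $5.84.
kale only: max(11/4, 616/197) = 3.127 servings → $2.50.
strawberries only: max(11/3, 616/24) = 25.67 servings → $29.52.
whole-barley bread only: max(11/3, 616/35) = 17.6 servings → $7.04.
sweet potato + kale with both targets exact would need a negative amount; discard.
sweet potato + strawberries: the both-tight solution has a negative serving — not a feasible corner.
sweet potato + whole-barley bread with both targets exact would need a negative amount; discard.
kale + strawberries: the both-tight solution has a negative serving — not a feasible corner.
kale + whole-barley bread: intersection lies outside the first quadrant.
strawberries + whole-barley bread: the both-tight solution has a negative serving — not a feasible corner.
The minimum over all feasible corners is $2.50.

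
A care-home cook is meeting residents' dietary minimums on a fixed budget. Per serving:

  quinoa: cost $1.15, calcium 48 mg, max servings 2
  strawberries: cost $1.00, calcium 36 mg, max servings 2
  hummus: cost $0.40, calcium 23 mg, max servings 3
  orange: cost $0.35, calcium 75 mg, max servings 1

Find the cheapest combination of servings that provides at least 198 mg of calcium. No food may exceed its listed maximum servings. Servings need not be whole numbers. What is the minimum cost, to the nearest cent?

$2.84

Cost per mg of calcium: orange $0.0047, hummus $0.0174, quinoa $0.0240, strawberries $0.0278.
Take 1 serving of orange: +75.0 mg calcium for $0.35 (total $0.35, still need 123.0 mg).
Take 3 servings of hummus: +69.0 mg calcium for $1.20 (total $1.55, still need 54.0 mg).
Take 1.125 servings of quinoa: +54.0 mg calcium for $1.29 (total $2.84, still need 0.0 mg).
Greedy by cheapest-per-mg is optimal for a single linear constraint, so the minimum cost is $2.84.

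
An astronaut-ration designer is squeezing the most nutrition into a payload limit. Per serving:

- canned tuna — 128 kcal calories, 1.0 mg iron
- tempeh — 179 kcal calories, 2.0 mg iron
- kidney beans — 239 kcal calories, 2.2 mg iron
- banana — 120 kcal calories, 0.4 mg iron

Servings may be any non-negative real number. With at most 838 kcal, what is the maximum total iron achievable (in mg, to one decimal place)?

Iron per kcal: tempeh 0.01117, kidney beans 0.009205, canned tuna 0.007812, banana 0.003333.
With no serving limits, spend the whole calories allowance on tempeh: 838 kcal / 179 kcal × 2.0 mg = 9.4 mg.

9.4 mg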